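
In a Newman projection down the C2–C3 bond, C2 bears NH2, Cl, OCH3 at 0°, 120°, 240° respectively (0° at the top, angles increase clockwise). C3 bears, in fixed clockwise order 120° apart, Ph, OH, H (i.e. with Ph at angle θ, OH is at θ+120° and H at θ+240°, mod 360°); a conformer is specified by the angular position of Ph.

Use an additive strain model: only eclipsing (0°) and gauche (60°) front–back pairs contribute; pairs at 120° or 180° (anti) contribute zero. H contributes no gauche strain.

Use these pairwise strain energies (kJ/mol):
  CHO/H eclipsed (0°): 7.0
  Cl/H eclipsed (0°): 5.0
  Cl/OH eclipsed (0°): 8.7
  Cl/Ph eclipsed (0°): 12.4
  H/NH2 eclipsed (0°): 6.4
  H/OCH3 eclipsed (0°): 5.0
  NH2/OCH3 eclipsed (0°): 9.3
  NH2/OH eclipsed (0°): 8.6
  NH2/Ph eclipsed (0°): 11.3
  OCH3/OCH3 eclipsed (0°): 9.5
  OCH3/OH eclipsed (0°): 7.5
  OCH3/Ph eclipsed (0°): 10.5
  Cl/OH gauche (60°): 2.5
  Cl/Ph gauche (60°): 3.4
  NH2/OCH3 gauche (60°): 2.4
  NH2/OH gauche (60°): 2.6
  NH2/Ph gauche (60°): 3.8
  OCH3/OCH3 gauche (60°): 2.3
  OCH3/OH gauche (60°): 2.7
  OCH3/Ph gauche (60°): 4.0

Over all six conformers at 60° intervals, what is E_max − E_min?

Ph at 0° is eclipsed. NH2 at 0° is eclipsed with Ph at 0° (11.3); Cl at 120° is eclipsed with OH at 120° (8.7); OCH3 at 240° is eclipsed with H at 240° (5.0). Total 25.0 kJ/mol.
Ph at 60° is staggered. NH2 at 0° is gauche with Ph at 60° (3.8); Cl at 120° is gauche with Ph at 60° (3.4); Cl at 120° is gauche with OH at 180° (2.5); OCH3 at 240° is gauche with OH at 180° (2.7). Total 12.4 kJ/mol.
Ph at 120° is eclipsed. NH2 at 0° is eclipsed with H at 0° (6.4); Cl at 120° is eclipsed with Ph at 120° (12.4); OCH3 at 240° is eclipsed with OH at 240° (7.5). Total 26.3 kJ/mol.
Ph at 180° is staggered. NH2 at 0° is gauche with OH at 300° (2.6); Cl at 120° is gauche with Ph at 180° (3.4); OCH3 at 240° is gauche with Ph at 180° (4.0); OCH3 at 240° is gauche with OH at 300° (2.7). Total 12.7 kJ/mol.
Ph at 240° is eclipsed. NH2 at 0° is eclipsed with OH at 0° (8.6); Cl at 120° is eclipsed with H at 120° (5.0); OCH3 at 240° is eclipsed with Ph at 240° (10.5). Total 24.1 kJ/mol.
Ph at 300° is staggered. NH2 at 0° is gauche with Ph at 300° (3.8); NH2 at 0° is gauche with OH at 60° (2.6); Cl at 120° is gauche with OH at 60° (2.5); OCH3 at 240° is gauche with Ph at 300° (4.0). Total 12.9 kJ/mol.
Max at 120° (26.3 kJ/mol), min at 60° (12.4 kJ/mol); barrier = 13.9 kJ/mol.

13.9 kJ/mol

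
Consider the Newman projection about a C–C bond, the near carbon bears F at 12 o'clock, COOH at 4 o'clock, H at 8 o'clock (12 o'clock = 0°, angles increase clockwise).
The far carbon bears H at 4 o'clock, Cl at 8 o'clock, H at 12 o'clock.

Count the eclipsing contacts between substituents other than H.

0

Every eclipsing pair involves H, so the count is 0.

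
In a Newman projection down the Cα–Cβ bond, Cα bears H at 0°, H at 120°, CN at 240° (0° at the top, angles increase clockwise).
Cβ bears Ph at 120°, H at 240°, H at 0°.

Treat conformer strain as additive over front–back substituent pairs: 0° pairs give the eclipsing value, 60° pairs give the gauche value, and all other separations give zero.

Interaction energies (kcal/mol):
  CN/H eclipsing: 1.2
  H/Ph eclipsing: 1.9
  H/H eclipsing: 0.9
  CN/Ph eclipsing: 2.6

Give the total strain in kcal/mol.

4.0 kcal/mol

This conformer (eclipsed): H(0°)/H(0°) eclipsed 0.9; H(120°)/Ph(120°) eclipsed 1.9; CN(240°)/H(240°) eclipsed 1.2 → 4.0 kcal/mol.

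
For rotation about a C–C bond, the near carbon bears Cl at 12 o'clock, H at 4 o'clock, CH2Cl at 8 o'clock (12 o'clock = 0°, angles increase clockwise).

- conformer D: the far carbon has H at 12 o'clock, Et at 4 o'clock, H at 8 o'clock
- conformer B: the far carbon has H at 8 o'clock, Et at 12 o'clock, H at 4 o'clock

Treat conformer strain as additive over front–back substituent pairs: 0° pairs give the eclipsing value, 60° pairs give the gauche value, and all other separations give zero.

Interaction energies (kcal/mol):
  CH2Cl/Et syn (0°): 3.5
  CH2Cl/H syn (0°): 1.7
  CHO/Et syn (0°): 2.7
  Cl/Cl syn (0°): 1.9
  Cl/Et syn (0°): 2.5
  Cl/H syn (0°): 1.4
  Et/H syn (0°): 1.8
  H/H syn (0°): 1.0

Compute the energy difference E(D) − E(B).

D (eclipsed): Cl–H eclipsed, H–Et eclipsed, CH2Cl–H eclipsed; 1.4 + 1.8 + 1.7 = 4.9 kcal/mol.
B (eclipsed): Cl–Et eclipsed, H–H eclipsed, CH2Cl–H eclipsed; 2.5 + 1.0 + 1.7 = 5.2 kcal/mol.
E(D) − E(B) = 4.9 − 5.2 = -0.3 kcal/mol.

-0.3 kcal/mol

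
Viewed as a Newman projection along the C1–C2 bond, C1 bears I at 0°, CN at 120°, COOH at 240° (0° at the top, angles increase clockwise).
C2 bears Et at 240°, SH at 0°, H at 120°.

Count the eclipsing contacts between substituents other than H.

Non-H eclipsing pairs: I(0°)/SH(0°); COOH(240°)/Et(240°) — 2 interactions.

2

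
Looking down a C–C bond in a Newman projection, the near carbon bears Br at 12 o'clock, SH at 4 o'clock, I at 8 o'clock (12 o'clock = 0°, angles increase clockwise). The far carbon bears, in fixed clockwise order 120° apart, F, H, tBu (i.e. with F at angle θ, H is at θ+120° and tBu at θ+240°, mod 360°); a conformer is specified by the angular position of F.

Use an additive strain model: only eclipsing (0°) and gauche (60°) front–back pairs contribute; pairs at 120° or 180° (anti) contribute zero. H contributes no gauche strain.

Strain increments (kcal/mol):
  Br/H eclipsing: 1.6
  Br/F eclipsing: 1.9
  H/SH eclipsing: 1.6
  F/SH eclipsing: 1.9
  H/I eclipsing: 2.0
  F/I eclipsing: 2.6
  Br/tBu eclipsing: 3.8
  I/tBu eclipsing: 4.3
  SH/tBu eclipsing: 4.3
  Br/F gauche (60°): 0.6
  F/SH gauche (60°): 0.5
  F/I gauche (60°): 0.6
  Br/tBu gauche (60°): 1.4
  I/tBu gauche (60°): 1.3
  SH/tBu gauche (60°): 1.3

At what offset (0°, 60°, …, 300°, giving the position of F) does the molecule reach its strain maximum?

F at 0° (eclipsed): Br(0°)/F(0°) eclipsed 1.9; SH(120°)/H(120°) eclipsed 1.6; I(240°)/tBu(240°) eclipsed 4.3 → 7.8 kcal/mol.
F at 60° (staggered): Br(0°)/F(60°) gauche 0.6; Br(0°)/tBu(300°) gauche 1.4; SH(120°)/F(60°) gauche 0.5; I(240°)/tBu(300°) gauche 1.3 → 3.8 kcal/mol.
F at 120° (eclipsed): Br(0°)/tBu(0°) eclipsed 3.8; SH(120°)/F(120°) eclipsed 1.9; I(240°)/H(240°) eclipsed 2.0 → 7.7 kcal/mol.
F at 180° (staggered): Br(0°)/tBu(60°) gauche 1.4; SH(120°)/F(180°) gauche 0.5; SH(120°)/tBu(60°) gauche 1.3; I(240°)/F(180°) gauche 0.6 → 3.8 kcal/mol.
F at 240° (eclipsed): Br(0°)/H(0°) eclipsed 1.6; SH(120°)/tBu(120°) eclipsed 4.3; I(240°)/F(240°) eclipsed 2.6 → 8.5 kcal/mol.
F at 300° (staggered): Br(0°)/F(300°) gauche 0.6; SH(120°)/tBu(180°) gauche 1.3; I(240°)/F(300°) gauche 0.6; I(240°)/tBu(180°) gauche 1.3 → 3.8 kcal/mol.
The maximum (8.5 kcal/mol) occurs with F at 240°.

240°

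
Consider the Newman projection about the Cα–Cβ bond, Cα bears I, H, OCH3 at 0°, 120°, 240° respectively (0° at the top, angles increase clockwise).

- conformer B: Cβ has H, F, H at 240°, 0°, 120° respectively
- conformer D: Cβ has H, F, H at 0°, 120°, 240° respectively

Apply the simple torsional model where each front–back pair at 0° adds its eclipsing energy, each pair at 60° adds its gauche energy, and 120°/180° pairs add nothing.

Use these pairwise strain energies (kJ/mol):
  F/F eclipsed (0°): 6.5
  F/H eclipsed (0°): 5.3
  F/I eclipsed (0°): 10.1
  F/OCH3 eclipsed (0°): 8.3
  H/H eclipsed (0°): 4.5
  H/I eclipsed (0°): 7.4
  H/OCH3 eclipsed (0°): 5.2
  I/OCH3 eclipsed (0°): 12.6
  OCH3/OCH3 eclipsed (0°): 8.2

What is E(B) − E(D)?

+1.9 kJ/mol

B is eclipsed. I at 0° is eclipsed with F at 0° (10.1); H at 120° is eclipsed with H at 120° (4.5); OCH3 at 240° is eclipsed with H at 240° (5.2). Total 19.8 kJ/mol.
D is eclipsed. I at 0° is eclipsed with H at 0° (7.4); H at 120° is eclipsed with F at 120° (5.3); OCH3 at 240° is eclipsed with H at 240° (5.2). Total 17.9 kJ/mol.
E(B) − E(D) = 19.8 − 17.9 = +1.9 kJ/mol.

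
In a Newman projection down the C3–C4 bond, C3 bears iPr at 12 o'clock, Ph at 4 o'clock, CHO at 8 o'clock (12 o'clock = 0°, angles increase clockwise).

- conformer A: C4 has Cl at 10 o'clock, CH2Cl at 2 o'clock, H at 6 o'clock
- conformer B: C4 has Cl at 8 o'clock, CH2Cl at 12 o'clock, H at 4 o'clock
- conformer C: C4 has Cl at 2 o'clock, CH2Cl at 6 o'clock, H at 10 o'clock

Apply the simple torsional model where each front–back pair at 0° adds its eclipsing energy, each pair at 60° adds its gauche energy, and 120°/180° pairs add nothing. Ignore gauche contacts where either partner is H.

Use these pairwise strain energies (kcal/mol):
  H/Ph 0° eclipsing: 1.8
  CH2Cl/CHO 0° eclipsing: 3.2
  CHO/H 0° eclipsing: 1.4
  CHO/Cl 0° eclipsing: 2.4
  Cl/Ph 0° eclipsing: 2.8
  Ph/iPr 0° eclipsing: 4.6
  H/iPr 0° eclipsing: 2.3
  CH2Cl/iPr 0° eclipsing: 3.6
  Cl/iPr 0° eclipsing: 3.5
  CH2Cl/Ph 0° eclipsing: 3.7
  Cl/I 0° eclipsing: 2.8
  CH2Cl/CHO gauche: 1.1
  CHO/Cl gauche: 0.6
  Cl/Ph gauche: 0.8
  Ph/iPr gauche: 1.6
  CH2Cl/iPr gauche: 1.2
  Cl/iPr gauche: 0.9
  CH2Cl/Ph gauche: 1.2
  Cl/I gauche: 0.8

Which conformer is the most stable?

A

A (staggered): iPr(0°)/Cl(300°) gauche 0.9; iPr(0°)/CH2Cl(60°) gauche 1.2; Ph(120°)/CH2Cl(60°) gauche 1.2; CHO(240°)/Cl(300°) gauche 0.6 → 3.9 kcal/mol.
B (eclipsed): iPr(0°)/CH2Cl(0°) eclipsed 3.6; Ph(120°)/H(120°) eclipsed 1.8; CHO(240°)/Cl(240°) eclipsed 2.4 → 7.8 kcal/mol.
C (staggered): iPr(0°)/Cl(60°) gauche 0.9; Ph(120°)/Cl(60°) gauche 0.8; Ph(120°)/CH2Cl(180°) gauche 1.2; CHO(240°)/CH2Cl(180°) gauche 1.1 → 4.0 kcal/mol.
A has the lowest total (3.9 kcal/mol).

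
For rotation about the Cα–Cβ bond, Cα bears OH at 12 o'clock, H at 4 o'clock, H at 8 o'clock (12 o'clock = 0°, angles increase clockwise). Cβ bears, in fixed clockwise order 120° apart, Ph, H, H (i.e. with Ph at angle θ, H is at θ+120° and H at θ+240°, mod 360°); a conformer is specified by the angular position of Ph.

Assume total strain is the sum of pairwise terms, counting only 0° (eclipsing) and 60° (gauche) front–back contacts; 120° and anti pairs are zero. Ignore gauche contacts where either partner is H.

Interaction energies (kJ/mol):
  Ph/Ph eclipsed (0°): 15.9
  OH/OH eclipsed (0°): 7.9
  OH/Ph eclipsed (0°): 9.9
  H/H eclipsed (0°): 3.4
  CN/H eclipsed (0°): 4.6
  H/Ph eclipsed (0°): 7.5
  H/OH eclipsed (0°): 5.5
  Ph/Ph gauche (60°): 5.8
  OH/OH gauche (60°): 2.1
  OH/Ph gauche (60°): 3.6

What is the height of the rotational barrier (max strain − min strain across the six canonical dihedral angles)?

16.7 kJ/mol

Ph at 0° (eclipsed): OH(0°)/Ph(0°) eclipsed 9.9; H(120°)/H(120°) eclipsed 3.4; H(240°)/H(240°) eclipsed 3.4 → 16.7 kJ/mol.
Ph at 60° (staggered): OH(0°)/Ph(60°) gauche 3.6 → 3.6 kJ/mol.
Ph at 120° (eclipsed): OH(0°)/H(0°) eclipsed 5.5; H(120°)/Ph(120°) eclipsed 7.5; H(240°)/H(240°) eclipsed 3.4 → 16.4 kJ/mol.
Ph at 180° (staggered): no non-H gauche contacts → 0.0 kJ/mol.
Ph at 240° (eclipsed): OH(0°)/H(0°) eclipsed 5.5; H(120°)/H(120°) eclipsed 3.4; H(240°)/Ph(240°) eclipsed 7.5 → 16.4 kJ/mol.
Ph at 300° (staggered): OH(0°)/Ph(300°) gauche 3.6 → 3.6 kJ/mol.
Max at 0° (16.7 kJ/mol), min at 180° (0.0 kJ/mol); barrier = 16.7 kJ/mol.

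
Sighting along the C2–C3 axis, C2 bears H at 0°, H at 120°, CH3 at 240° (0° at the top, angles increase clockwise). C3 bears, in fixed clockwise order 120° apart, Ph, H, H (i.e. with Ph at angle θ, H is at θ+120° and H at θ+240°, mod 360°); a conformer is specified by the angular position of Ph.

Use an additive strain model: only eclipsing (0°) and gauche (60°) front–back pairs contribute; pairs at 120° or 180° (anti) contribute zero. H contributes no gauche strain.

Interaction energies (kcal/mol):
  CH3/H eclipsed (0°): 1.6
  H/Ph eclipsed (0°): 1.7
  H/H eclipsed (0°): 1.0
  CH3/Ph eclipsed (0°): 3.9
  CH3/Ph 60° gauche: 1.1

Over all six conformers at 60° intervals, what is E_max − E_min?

5.9 kcal/mol

Ph at 0° is eclipsed. H at 0° is eclipsed with Ph at 0° (1.7); H at 120° is eclipsed with H at 120° (1.0); CH3 at 240° is eclipsed with H at 240° (1.6). Total 4.3 kcal/mol.
Ph at 60° (staggered): no non-H gauche contacts → 0.0 kcal/mol.
Ph at 120° is eclipsed. H at 0° is eclipsed with H at 0° (1.0); H at 120° is eclipsed with Ph at 120° (1.7); CH3 at 240° is eclipsed with H at 240° (1.6). Total 4.3 kcal/mol.
Ph at 180° is staggered. CH3 at 240° is gauche with Ph at 180° (1.1). Total 1.1 kcal/mol.
Ph at 240° is eclipsed. H at 0° is eclipsed with H at 0° (1.0); H at 120° is eclipsed with H at 120° (1.0); CH3 at 240° is eclipsed with Ph at 240° (3.9). Total 5.9 kcal/mol.
Ph at 300° is staggered. CH3 at 240° is gauche with Ph at 300° (1.1). Total 1.1 kcal/mol.
Max at 240° (5.9 kcal/mol), min at 60° (0.0 kcal/mol); barrier = 5.9 kcal/mol.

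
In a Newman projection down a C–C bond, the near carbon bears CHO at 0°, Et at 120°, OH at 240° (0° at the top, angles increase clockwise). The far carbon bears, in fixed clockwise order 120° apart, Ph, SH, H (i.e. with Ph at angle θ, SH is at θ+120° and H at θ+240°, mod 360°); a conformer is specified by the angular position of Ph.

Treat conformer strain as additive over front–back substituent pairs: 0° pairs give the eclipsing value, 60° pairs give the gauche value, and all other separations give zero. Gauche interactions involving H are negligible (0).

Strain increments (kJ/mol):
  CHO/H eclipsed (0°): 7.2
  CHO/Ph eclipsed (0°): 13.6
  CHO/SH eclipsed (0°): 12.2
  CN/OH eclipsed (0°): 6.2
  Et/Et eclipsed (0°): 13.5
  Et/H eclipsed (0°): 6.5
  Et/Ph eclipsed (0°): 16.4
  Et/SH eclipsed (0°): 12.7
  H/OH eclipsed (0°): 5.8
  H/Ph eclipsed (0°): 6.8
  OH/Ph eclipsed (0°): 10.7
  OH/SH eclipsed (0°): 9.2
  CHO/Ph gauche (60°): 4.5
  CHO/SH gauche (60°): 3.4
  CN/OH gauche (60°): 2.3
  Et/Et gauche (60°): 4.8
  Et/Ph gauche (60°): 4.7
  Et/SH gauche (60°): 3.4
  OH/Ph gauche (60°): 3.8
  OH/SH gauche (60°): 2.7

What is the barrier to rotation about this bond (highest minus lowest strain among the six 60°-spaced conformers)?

Ph at 0° is eclipsed. CHO at 0° is eclipsed with Ph at 0° (13.6); Et at 120° is eclipsed with SH at 120° (12.7); OH at 240° is eclipsed with H at 240° (5.8). Total 32.1 kJ/mol.
Ph at 60° is staggered. CHO at 0° is gauche with Ph at 60° (4.5); Et at 120° is gauche with Ph at 60° (4.7); Et at 120° is gauche with SH at 180° (3.4); OH at 240° is gauche with SH at 180° (2.7). Total 15.3 kJ/mol.
Ph at 120° is eclipsed. CHO at 0° is eclipsed with H at 0° (7.2); Et at 120° is eclipsed with Ph at 120° (16.4); OH at 240° is eclipsed with SH at 240° (9.2). Total 32.8 kJ/mol.
Ph at 180° is staggered. CHO at 0° is gauche with SH at 300° (3.4); Et at 120° is gauche with Ph at 180° (4.7); OH at 240° is gauche with Ph at 180° (3.8); OH at 240° is gauche with SH at 300° (2.7). Total 14.6 kJ/mol.
Ph at 240° is eclipsed. CHO at 0° is eclipsed with SH at 0° (12.2); Et at 120° is eclipsed with H at 120° (6.5); OH at 240° is eclipsed with Ph at 240° (10.7). Total 29.4 kJ/mol.
Ph at 300° is staggered. CHO at 0° is gauche with Ph at 300° (4.5); CHO at 0° is gauche with SH at 60° (3.4); Et at 120° is gauche with SH at 60° (3.4); OH at 240° is gauche with Ph at 300° (3.8). Total 15.1 kJ/mol.
Max at 120° (32.8 kJ/mol), min at 180° (14.6 kJ/mol); barrier = 18.2 kJ/mol.

18.2 kJ/mol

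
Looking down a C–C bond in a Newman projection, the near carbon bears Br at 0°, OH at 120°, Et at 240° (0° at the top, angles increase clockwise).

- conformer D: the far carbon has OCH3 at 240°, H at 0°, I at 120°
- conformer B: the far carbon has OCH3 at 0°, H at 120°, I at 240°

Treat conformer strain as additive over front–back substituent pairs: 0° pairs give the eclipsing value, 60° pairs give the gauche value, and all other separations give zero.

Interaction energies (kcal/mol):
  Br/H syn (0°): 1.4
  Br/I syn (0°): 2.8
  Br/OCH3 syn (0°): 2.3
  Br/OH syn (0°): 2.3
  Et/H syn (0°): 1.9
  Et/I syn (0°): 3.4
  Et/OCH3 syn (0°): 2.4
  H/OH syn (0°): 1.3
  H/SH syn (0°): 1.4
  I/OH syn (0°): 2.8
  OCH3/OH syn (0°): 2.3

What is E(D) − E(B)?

-0.4 kcal/mol

D (eclipsed): Br(0°)/H(0°) eclipsed 1.4; OH(120°)/I(120°) eclipsed 2.8; Et(240°)/OCH3(240°) eclipsed 2.4 → 6.6 kcal/mol.
B (eclipsed): Br(0°)/OCH3(0°) eclipsed 2.3; OH(120°)/H(120°) eclipsed 1.3; Et(240°)/I(240°) eclipsed 3.4 → 7.0 kcal/mol.
E(D) − E(B) = 6.6 − 7.0 = -0.4 kcal/mol.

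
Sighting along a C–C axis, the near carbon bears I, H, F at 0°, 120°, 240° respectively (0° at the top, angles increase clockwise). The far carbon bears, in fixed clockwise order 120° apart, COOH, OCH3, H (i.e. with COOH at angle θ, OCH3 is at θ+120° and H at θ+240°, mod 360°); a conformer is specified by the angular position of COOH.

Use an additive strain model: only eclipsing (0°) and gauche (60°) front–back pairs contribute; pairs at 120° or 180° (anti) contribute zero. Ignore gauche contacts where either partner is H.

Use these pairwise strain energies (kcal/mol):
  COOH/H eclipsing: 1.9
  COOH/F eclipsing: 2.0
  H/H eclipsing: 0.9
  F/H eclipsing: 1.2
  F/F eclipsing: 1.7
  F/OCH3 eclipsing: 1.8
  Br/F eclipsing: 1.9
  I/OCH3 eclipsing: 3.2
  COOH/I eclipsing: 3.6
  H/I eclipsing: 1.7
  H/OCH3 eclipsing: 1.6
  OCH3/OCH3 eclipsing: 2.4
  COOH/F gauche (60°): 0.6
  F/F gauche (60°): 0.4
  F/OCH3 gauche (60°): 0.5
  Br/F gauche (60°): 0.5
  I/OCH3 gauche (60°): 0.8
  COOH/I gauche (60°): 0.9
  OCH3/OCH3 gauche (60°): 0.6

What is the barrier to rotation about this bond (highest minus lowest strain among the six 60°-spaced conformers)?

5.0 kcal/mol

COOH at 0° is eclipsed. I at 0° is eclipsed with COOH at 0° (3.6); H at 120° is eclipsed with OCH3 at 120° (1.6); F at 240° is eclipsed with H at 240° (1.2). Total 6.4 kcal/mol.
COOH at 60° is staggered. I at 0° is gauche with COOH at 60° (0.9); F at 240° is gauche with OCH3 at 180° (0.5). Total 1.4 kcal/mol.
COOH at 120° is eclipsed. I at 0° is eclipsed with H at 0° (1.7); H at 120° is eclipsed with COOH at 120° (1.9); F at 240° is eclipsed with OCH3 at 240° (1.8). Total 5.4 kcal/mol.
COOH at 180° is staggered. I at 0° is gauche with OCH3 at 300° (0.8); F at 240° is gauche with COOH at 180° (0.6); F at 240° is gauche with OCH3 at 300° (0.5). Total 1.9 kcal/mol.
COOH at 240° is eclipsed. I at 0° is eclipsed with OCH3 at 0° (3.2); H at 120° is eclipsed with H at 120° (0.9); F at 240° is eclipsed with COOH at 240° (2.0). Total 6.1 kcal/mol.
COOH at 300° is staggered. I at 0° is gauche with COOH at 300° (0.9); I at 0° is gauche with OCH3 at 60° (0.8); F at 240° is gauche with COOH at 300° (0.6). Total 2.3 kcal/mol.
Max at 0° (6.4 kcal/mol), min at 60° (1.4 kcal/mol); barrier = 5.0 kcal/mol.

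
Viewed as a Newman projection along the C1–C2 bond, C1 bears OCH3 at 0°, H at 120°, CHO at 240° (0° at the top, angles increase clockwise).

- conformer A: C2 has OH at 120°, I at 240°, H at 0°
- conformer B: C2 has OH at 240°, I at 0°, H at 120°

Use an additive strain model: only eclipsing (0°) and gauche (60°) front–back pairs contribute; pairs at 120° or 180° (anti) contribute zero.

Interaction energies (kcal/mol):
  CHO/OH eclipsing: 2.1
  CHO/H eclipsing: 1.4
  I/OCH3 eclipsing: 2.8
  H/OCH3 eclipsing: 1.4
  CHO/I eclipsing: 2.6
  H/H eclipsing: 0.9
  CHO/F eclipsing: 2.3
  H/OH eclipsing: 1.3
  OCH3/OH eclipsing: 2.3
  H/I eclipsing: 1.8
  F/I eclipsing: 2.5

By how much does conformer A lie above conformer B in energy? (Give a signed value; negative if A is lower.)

A (eclipsed): OCH3–H eclipsed, H–OH eclipsed, CHO–I eclipsed; 1.4 + 1.3 + 2.6 = 5.3 kcal/mol.
B (eclipsed): OCH3–I eclipsed, H–H eclipsed, CHO–OH eclipsed; 2.8 + 0.9 + 2.1 = 5.8 kcal/mol.
E(A) − E(B) = 5.3 − 5.8 = -0.5 kcal/mol.

-0.5 kcal/mol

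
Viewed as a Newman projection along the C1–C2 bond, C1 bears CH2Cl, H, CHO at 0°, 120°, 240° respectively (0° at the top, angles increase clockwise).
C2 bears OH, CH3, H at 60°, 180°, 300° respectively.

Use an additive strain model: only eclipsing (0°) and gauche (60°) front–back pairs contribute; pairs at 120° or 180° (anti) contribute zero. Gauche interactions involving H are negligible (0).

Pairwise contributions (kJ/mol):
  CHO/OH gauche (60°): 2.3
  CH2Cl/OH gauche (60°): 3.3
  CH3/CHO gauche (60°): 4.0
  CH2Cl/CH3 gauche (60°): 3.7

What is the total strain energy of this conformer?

This conformer (staggered): CH2Cl–OH gauche, CHO–CH3 gauche; 3.3 + 4.0 = 7.3 kJ/mol.

7.3 kJ/mol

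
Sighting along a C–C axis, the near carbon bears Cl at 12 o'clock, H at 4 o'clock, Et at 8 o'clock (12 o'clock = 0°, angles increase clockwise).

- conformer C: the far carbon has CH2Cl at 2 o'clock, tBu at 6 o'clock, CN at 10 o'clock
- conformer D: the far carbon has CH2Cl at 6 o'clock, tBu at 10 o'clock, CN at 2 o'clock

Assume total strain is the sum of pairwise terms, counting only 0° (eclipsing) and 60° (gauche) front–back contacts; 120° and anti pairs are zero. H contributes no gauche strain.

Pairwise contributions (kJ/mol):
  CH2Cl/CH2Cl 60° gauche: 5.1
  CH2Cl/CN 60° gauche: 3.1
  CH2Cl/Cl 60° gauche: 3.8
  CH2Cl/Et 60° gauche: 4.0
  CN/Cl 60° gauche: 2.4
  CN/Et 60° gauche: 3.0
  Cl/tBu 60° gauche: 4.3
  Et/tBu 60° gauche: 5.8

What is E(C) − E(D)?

-1.5 kJ/mol

C (staggered): Cl(0°)/CH2Cl(60°) gauche 3.8; Cl(0°)/CN(300°) gauche 2.4; Et(240°)/tBu(180°) gauche 5.8; Et(240°)/CN(300°) gauche 3.0 → 15.0 kJ/mol.
D (staggered): Cl(0°)/tBu(300°) gauche 4.3; Cl(0°)/CN(60°) gauche 2.4; Et(240°)/CH2Cl(180°) gauche 4.0; Et(240°)/tBu(300°) gauche 5.8 → 16.5 kJ/mol.
E(C) − E(D) = 15.0 − 16.5 = -1.5 kJ/mol.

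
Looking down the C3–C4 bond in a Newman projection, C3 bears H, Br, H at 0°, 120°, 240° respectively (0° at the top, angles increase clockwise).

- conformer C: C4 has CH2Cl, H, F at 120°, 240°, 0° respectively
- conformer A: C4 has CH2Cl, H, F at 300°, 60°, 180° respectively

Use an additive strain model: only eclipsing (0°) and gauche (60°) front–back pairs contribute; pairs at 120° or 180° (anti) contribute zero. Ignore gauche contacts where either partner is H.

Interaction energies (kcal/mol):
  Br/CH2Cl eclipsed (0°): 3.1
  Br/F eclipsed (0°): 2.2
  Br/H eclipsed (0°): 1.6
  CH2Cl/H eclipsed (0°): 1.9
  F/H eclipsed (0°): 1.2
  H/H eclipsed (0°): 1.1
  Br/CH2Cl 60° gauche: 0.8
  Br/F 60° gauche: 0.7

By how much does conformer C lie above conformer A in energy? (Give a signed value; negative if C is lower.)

+4.7 kcal/mol

C (eclipsed): H(0°)/F(0°) eclipsed 1.2; Br(120°)/CH2Cl(120°) eclipsed 3.1; H(240°)/H(240°) eclipsed 1.1 → 5.4 kcal/mol.
A (staggered): Br(120°)/F(180°) gauche 0.7 → 0.7 kcal/mol.
E(C) − E(A) = 5.4 − 0.7 = +4.7 kcal/mol.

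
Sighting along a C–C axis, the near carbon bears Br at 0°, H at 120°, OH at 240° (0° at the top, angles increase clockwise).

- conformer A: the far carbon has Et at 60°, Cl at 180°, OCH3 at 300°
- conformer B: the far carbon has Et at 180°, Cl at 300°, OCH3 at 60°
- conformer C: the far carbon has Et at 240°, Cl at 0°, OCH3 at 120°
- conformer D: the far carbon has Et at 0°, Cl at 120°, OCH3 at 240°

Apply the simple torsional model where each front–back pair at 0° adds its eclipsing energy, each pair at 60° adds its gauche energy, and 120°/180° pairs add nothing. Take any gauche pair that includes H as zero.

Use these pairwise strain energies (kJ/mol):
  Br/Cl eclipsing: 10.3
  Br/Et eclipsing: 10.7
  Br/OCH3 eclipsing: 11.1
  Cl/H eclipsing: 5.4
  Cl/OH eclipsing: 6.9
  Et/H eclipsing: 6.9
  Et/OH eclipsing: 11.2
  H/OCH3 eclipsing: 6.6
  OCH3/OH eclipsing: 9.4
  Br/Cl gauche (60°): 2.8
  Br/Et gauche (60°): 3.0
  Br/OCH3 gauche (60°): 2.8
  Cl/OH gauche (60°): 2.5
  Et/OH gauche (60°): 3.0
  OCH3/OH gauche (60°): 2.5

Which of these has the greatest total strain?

C

A (staggered): Br–Et gauche, Br–OCH3 gauche, OH–Cl gauche, OH–OCH3 gauche; 3.0 + 2.8 + 2.5 + 2.5 = 10.8 kJ/mol.
B (staggered): Br–Cl gauche, Br–OCH3 gauche, OH–Et gauche, OH–Cl gauche; 2.8 + 2.8 + 3.0 + 2.5 = 11.1 kJ/mol.
C (eclipsed): Br–Cl eclipsed, H–OCH3 eclipsed, OH–Et eclipsed; 10.3 + 6.6 + 11.2 = 28.1 kJ/mol.
D (eclipsed): Br–Et eclipsed, H–Cl eclipsed, OH–OCH3 eclipsed; 10.7 + 5.4 + 9.4 = 25.5 kJ/mol.
C has the highest total (28.1 kJ/mol).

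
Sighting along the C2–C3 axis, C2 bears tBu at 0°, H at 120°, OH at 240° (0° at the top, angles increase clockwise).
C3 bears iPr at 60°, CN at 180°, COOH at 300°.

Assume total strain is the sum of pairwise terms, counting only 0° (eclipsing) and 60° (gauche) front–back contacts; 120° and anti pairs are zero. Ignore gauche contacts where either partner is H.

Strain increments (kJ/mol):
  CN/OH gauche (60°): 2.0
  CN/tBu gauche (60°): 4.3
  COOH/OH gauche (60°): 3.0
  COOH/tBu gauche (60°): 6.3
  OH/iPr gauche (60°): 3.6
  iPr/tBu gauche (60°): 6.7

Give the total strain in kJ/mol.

This conformer (staggered): tBu(0°)/iPr(60°) gauche 6.7; tBu(0°)/COOH(300°) gauche 6.3; OH(240°)/CN(180°) gauche 2.0; OH(240°)/COOH(300°) gauche 3.0 → 18.0 kJ/mol.

18.0 kJ/mol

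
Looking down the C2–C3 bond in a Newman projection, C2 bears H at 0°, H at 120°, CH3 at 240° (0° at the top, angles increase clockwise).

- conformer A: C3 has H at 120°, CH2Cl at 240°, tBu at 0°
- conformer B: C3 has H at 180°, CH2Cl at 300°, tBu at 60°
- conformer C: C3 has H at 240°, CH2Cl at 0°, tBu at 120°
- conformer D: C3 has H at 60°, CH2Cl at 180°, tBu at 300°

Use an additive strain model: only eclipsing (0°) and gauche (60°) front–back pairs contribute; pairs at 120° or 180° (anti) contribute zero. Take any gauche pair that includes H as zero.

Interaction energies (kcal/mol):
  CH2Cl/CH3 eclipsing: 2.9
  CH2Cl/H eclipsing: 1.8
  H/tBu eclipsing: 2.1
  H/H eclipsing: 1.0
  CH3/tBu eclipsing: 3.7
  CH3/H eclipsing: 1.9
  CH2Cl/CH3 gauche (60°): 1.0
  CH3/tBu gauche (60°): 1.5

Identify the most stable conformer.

A (eclipsed): H–tBu eclipsed, H–H eclipsed, CH3–CH2Cl eclipsed; 2.1 + 1.0 + 2.9 = 6.0 kcal/mol.
B (staggered): CH3–CH2Cl gauche; 1.0 = 1.0 kcal/mol.
C (eclipsed): H–CH2Cl eclipsed, H–tBu eclipsed, CH3–H eclipsed; 1.8 + 2.1 + 1.9 = 5.8 kcal/mol.
D (staggered): CH3–CH2Cl gauche, CH3–tBu gauche; 1.0 + 1.5 = 2.5 kcal/mol.
B has the lowest total (1.0 kcal/mol).

B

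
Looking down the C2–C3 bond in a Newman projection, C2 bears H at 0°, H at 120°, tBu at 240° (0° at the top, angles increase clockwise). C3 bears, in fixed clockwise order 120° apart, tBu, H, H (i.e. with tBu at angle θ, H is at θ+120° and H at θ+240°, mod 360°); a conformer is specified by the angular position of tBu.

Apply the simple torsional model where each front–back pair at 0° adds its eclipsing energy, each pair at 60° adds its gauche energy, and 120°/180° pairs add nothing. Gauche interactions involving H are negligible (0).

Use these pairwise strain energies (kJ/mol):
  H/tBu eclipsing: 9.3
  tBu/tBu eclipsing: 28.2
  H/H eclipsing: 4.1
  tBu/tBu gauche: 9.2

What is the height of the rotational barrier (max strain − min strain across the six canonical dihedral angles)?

36.4 kJ/mol

tBu at 0° (eclipsed): H–tBu eclipsed, H–H eclipsed, tBu–H eclipsed; 9.3 + 4.1 + 9.3 = 22.7 kJ/mol.
tBu at 60° (staggered): no non-H gauche contacts → 0.0 kJ/mol.
tBu at 120° (eclipsed): H–H eclipsed, H–tBu eclipsed, tBu–H eclipsed; 4.1 + 9.3 + 9.3 = 22.7 kJ/mol.
tBu at 180° (staggered): tBu–tBu gauche; 9.2 = 9.2 kJ/mol.
tBu at 240° (eclipsed): H–H eclipsed, H–H eclipsed, tBu–tBu eclipsed; 4.1 + 4.1 + 28.2 = 36.4 kJ/mol.
tBu at 300° (staggered): tBu–tBu gauche; 9.2 = 9.2 kJ/mol.
Max at 240° (36.4 kJ/mol), min at 60° (0.0 kJ/mol); barrier = 36.4 kJ/mol.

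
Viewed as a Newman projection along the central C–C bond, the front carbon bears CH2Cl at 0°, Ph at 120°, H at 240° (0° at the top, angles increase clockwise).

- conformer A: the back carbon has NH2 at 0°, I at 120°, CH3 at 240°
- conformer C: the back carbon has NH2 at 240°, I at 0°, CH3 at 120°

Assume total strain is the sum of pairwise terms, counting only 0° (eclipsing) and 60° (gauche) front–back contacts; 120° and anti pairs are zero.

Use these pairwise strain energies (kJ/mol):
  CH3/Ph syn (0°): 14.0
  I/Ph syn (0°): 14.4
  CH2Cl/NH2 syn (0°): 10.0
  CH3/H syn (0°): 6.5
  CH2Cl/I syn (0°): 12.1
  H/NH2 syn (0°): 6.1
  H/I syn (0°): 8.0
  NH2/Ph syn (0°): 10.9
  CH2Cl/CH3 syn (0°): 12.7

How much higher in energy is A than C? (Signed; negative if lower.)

A (eclipsed): CH2Cl(0°)/NH2(0°) eclipsed 10.0; Ph(120°)/I(120°) eclipsed 14.4; H(240°)/CH3(240°) eclipsed 6.5 → 30.9 kJ/mol.
C (eclipsed): CH2Cl(0°)/I(0°) eclipsed 12.1; Ph(120°)/CH3(120°) eclipsed 14.0; H(240°)/NH2(240°) eclipsed 6.1 → 32.2 kJ/mol.
E(A) − E(C) = 30.9 − 32.2 = -1.3 kJ/mol.

-1.3 kJ/mol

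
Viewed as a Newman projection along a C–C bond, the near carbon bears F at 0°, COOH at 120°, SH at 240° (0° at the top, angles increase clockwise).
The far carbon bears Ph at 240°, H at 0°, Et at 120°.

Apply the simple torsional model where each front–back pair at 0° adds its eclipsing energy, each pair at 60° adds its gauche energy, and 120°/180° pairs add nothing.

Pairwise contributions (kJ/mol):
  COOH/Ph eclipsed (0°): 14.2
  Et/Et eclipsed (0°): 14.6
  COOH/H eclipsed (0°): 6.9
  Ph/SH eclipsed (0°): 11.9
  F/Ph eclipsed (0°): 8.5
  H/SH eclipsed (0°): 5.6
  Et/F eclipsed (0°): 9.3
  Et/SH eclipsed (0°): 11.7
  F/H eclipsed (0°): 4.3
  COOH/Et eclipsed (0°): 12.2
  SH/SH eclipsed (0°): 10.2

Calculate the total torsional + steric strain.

This conformer (eclipsed): F–H eclipsed, COOH–Et eclipsed, SH–Ph eclipsed; 4.3 + 12.2 + 11.9 = 28.4 kJ/mol.

28.4 kJ/mol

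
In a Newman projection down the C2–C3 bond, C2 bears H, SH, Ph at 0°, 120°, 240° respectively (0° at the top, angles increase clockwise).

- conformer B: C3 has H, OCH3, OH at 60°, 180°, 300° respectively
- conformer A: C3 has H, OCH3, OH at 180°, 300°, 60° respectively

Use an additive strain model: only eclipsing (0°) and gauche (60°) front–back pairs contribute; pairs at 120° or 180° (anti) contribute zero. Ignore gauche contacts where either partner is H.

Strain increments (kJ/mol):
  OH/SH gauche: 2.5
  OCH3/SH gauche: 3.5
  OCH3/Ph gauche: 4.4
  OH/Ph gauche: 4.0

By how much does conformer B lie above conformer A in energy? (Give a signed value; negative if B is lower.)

+5.0 kJ/mol

B (staggered): SH(120°)/OCH3(180°) gauche 3.5; Ph(240°)/OCH3(180°) gauche 4.4; Ph(240°)/OH(300°) gauche 4.0 → 11.9 kJ/mol.
A (staggered): SH(120°)/OH(60°) gauche 2.5; Ph(240°)/OCH3(300°) gauche 4.4 → 6.9 kJ/mol.
E(B) − E(A) = 11.9 − 6.9 = +5.0 kJ/mol.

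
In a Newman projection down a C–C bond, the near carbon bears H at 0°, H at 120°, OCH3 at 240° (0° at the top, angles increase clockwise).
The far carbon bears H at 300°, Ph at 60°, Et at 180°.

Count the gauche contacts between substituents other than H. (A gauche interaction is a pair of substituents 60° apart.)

1

Non-H gauche pairs: OCH3(240°)/Et(180°) — 1 interaction.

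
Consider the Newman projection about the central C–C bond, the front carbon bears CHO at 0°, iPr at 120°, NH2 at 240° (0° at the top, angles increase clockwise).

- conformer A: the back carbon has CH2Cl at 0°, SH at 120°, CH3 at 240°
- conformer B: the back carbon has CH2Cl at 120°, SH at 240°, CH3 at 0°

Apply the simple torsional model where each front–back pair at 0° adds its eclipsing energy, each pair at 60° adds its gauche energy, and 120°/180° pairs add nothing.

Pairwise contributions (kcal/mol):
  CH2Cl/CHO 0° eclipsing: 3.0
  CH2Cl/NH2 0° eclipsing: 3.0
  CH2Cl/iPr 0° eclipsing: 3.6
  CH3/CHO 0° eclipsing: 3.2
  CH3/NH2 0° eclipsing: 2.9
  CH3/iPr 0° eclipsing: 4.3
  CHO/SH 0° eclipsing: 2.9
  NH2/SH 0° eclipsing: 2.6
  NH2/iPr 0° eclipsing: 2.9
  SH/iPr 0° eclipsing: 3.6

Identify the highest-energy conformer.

A is eclipsed. CHO at 0° is eclipsed with CH2Cl at 0° (3.0); iPr at 120° is eclipsed with SH at 120° (3.6); NH2 at 240° is eclipsed with CH3 at 240° (2.9). Total 9.5 kcal/mol.
B is eclipsed. CHO at 0° is eclipsed with CH3 at 0° (3.2); iPr at 120° is eclipsed with CH2Cl at 120° (3.6); NH2 at 240° is eclipsed with SH at 240° (2.6). Total 9.4 kcal/mol.
A has the highest total (9.5 kcal/mol).

A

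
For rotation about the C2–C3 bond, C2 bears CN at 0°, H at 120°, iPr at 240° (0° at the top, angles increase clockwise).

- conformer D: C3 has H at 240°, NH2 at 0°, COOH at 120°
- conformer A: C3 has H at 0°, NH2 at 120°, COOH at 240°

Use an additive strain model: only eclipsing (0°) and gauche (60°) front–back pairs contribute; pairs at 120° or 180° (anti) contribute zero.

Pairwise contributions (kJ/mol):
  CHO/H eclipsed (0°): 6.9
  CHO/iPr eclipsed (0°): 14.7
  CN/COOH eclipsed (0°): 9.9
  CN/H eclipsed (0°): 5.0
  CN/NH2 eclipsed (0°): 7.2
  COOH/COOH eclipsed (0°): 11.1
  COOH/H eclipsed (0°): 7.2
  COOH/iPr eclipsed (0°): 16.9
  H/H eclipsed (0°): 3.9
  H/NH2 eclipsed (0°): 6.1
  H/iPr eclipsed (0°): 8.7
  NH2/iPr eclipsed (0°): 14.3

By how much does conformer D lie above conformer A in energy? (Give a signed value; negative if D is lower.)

D is eclipsed. CN at 0° is eclipsed with NH2 at 0° (7.2); H at 120° is eclipsed with COOH at 120° (7.2); iPr at 240° is eclipsed with H at 240° (8.7). Total 23.1 kJ/mol.
A is eclipsed. CN at 0° is eclipsed with H at 0° (5.0); H at 120° is eclipsed with NH2 at 120° (6.1); iPr at 240° is eclipsed with COOH at 240° (16.9). Total 28.0 kJ/mol.
E(D) − E(A) = 23.1 − 28.0 = -4.9 kJ/mol.

-4.9 kJ/mol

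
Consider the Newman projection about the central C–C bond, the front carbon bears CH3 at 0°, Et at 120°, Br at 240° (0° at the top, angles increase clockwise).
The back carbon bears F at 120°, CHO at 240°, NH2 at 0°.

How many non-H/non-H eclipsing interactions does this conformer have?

3

Non-H eclipsing pairs: CH3(0°)/NH2(0°); Et(120°)/F(120°); Br(240°)/CHO(240°) — 3 interactions.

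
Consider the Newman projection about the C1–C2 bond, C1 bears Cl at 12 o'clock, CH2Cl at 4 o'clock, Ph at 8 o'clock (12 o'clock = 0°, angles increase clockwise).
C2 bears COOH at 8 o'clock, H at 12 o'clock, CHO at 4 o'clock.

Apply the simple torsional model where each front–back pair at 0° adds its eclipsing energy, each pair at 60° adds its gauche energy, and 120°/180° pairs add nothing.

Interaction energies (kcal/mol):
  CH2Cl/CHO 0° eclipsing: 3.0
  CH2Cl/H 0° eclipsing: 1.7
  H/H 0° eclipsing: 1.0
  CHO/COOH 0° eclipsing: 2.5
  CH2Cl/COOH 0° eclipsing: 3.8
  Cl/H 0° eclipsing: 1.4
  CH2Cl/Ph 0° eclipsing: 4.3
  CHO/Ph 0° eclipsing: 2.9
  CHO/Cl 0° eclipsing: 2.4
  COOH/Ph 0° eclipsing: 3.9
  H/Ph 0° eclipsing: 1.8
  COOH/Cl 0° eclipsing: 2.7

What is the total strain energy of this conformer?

8.3 kcal/mol

This conformer is eclipsed. Cl at 0° is eclipsed with H at 0° (1.4); CH2Cl at 120° is eclipsed with CHO at 120° (3.0); Ph at 240° is eclipsed with COOH at 240° (3.9). Total 8.3 kcal/mol.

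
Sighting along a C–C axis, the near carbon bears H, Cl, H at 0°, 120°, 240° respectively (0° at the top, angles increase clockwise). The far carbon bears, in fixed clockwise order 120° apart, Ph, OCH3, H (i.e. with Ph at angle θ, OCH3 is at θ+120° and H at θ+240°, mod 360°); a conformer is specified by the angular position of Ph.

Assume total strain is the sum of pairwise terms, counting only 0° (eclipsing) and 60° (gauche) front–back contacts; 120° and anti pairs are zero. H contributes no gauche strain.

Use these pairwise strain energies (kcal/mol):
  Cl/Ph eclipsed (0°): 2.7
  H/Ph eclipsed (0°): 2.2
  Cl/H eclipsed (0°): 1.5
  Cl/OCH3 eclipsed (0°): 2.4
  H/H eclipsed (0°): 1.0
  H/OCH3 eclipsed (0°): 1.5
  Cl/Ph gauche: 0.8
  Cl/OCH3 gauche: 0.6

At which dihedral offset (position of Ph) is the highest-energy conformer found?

Ph at 0° (eclipsed): H(0°)/Ph(0°) eclipsed 2.2; Cl(120°)/OCH3(120°) eclipsed 2.4; H(240°)/H(240°) eclipsed 1.0 → 5.6 kcal/mol.
Ph at 60° (staggered): Cl(120°)/Ph(60°) gauche 0.8; Cl(120°)/OCH3(180°) gauche 0.6 → 1.4 kcal/mol.
Ph at 120° (eclipsed): H(0°)/H(0°) eclipsed 1.0; Cl(120°)/Ph(120°) eclipsed 2.7; H(240°)/OCH3(240°) eclipsed 1.5 → 5.2 kcal/mol.
Ph at 180° (staggered): Cl(120°)/Ph(180°) gauche 0.8 → 0.8 kcal/mol.
Ph at 240° (eclipsed): H(0°)/OCH3(0°) eclipsed 1.5; Cl(120°)/H(120°) eclipsed 1.5; H(240°)/Ph(240°) eclipsed 2.2 → 5.2 kcal/mol.
Ph at 300° (staggered): Cl(120°)/OCH3(60°) gauche 0.6 → 0.6 kcal/mol.
The maximum (5.6 kcal/mol) occurs with Ph at 0°.

0°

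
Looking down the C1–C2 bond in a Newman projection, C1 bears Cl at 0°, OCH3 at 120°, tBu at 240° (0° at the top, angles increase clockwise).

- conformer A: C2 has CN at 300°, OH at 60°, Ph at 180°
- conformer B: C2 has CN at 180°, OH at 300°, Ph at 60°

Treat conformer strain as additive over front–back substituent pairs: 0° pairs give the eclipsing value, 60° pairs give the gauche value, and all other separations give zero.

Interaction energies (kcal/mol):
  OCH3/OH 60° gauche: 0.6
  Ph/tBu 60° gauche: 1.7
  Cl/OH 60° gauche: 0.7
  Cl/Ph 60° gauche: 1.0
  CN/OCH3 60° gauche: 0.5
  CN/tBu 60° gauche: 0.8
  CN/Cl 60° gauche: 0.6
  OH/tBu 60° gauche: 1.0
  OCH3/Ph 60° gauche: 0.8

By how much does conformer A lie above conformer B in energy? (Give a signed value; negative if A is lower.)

+0.4 kcal/mol

A (staggered): Cl–CN gauche, Cl–OH gauche, OCH3–OH gauche, OCH3–Ph gauche, tBu–CN gauche, tBu–Ph gauche; 0.6 + 0.7 + 0.6 + 0.8 + 0.8 + 1.7 = 5.2 kcal/mol.
B (staggered): Cl–OH gauche, Cl–Ph gauche, OCH3–CN gauche, OCH3–Ph gauche, tBu–CN gauche, tBu–OH gauche; 0.7 + 1.0 + 0.5 + 0.8 + 0.8 + 1.0 = 4.8 kcal/mol.
E(A) − E(B) = 5.2 − 4.8 = +0.4 kcal/mol.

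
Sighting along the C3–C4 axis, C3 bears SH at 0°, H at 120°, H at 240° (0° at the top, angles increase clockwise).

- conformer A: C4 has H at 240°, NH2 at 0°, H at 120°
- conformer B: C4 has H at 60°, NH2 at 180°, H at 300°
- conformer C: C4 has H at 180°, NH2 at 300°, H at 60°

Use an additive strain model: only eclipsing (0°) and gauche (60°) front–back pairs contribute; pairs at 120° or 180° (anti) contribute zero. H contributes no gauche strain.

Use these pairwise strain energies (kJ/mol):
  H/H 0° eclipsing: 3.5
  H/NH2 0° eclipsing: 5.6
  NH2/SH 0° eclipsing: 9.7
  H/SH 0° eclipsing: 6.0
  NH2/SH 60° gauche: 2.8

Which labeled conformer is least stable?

A is eclipsed. SH at 0° is eclipsed with NH2 at 0° (9.7); H at 120° is eclipsed with H at 120° (3.5); H at 240° is eclipsed with H at 240° (3.5). Total 16.7 kJ/mol.
B (staggered): no non-H gauche contacts → 0.0 kJ/mol.
C is staggered. SH at 0° is gauche with NH2 at 300° (2.8). Total 2.8 kJ/mol.
A has the highest total (16.7 kJ/mol).

A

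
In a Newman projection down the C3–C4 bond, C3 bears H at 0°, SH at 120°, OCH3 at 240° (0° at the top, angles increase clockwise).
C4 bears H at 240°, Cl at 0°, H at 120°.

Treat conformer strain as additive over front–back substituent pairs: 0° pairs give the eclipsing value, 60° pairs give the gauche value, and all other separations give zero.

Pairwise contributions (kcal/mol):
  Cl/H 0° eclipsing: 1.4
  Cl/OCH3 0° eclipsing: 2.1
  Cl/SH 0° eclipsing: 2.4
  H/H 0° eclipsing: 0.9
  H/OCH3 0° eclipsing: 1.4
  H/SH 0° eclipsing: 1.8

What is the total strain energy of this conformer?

This conformer is eclipsed. H at 0° is eclipsed with Cl at 0° (1.4); SH at 120° is eclipsed with H at 120° (1.8); OCH3 at 240° is eclipsed with H at 240° (1.4). Total 4.6 kcal/mol.

4.6 kcal/mol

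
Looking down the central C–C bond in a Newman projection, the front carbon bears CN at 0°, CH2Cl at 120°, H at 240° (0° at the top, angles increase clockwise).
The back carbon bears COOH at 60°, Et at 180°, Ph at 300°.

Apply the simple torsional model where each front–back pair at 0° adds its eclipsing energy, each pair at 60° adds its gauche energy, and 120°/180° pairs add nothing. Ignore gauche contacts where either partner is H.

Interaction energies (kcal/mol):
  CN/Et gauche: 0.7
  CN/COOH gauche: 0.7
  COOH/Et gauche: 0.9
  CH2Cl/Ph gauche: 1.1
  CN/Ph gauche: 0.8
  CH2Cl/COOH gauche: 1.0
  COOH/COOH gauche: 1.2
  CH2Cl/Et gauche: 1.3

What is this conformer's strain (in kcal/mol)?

3.8 kcal/mol

This conformer (staggered): CN–COOH gauche, CN–Ph gauche, CH2Cl–COOH gauche, CH2Cl–Et gauche; 0.7 + 0.8 + 1.0 + 1.3 = 3.8 kcal/mol.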